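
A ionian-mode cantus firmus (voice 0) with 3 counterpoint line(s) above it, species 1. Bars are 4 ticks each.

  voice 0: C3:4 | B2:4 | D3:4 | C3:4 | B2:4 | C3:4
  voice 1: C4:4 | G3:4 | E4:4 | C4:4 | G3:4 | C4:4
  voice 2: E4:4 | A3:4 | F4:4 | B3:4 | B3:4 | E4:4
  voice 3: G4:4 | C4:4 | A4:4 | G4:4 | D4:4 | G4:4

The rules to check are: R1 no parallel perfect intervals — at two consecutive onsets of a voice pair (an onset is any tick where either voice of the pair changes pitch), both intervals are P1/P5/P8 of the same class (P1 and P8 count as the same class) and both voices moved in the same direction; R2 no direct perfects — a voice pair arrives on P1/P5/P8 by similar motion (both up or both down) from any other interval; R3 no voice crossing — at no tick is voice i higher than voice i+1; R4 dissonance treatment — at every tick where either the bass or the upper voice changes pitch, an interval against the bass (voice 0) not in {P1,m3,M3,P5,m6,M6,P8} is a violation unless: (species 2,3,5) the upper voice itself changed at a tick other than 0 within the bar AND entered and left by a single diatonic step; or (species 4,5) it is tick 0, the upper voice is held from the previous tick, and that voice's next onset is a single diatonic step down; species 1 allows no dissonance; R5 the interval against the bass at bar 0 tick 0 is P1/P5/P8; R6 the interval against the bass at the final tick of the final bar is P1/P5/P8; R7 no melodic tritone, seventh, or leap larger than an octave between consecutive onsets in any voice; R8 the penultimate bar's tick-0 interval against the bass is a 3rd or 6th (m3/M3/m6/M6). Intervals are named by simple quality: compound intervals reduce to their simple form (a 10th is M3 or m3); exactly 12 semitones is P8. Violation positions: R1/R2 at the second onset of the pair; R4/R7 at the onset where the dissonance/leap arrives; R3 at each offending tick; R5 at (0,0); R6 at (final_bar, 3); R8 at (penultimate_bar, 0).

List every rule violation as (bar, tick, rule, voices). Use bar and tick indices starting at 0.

bar 0: v0=C3 v1=C4 v2=E4 v3=G4 downbeat P5
bar 1: v0=B2 v1=G3 v2=A3 v3=C4 downbeat m2
bar 2: v0=D3 v1=E4 v2=F4 v3=A4 downbeat P5
bar 3: v0=C3 v1=C4 v2=B3 v3=G4 downbeat P5
bar 4: v0=B2 v1=G3 v2=B3 v3=D4 downbeat m3
bar 5: v0=C3 v1=C4 v2=E4 v3=G4 downbeat P5
  -> R5 @ bar 0 tick 0 v(0, 2): opens on M3
  -> R4 @ bar 1 tick 0 v(0, 2): B2/A3 m7 untreated
  -> R4 @ bar 1 tick 0 v(0, 3): B2/C4 m2 untreated
  -> R2 @ bar 2 tick 0 v(0, 3): B2/C4 m2 -> D3/A4 P5 similar
  -> R4 @ bar 2 tick 0 v(0, 1): D3/E4 M2 untreated
  -> R1 @ bar 3 tick 0 v(0, 3): D3/A4 P5 -> C3/G4 P5 similar
  -> R2 @ bar 3 tick 0 v(0, 1): D3/E4 M2 -> C3/C4 P8 similar
  -> R2 @ bar 3 tick 0 v(1, 3): E4/A4 P4 -> C4/G4 P5 similar
  -> R3 @ bar 3 tick 0 v(1, 2): C4 above B3
  -> R4 @ bar 3 tick 0 v(0, 2): C3/B3 M7 untreated
  -> R7 @ bar 3 tick 0 v(2,): F4->B3 leap 6st
  -> R3 @ bar 3 tick 1 v(1, 2): C4 above B3
  -> R3 @ bar 3 tick 2 v(1, 2): C4 above B3
  -> R3 @ bar 3 tick 3 v(1, 2): C4 above B3
  -> R1 @ bar 4 tick 0 v(1, 3): C4/G4 P5 -> G3/D4 P5 similar
  -> R8 @ bar 4 tick 0 v(0, 2): penult P8 not 3rd/6th
  -> R1 @ bar 5 tick 0 v(1, 3): G3/D4 P5 -> C4/G4 P5 similar
  -> R2 @ bar 5 tick 0 v(0, 1): B2/G3 m6 -> C3/C4 P8 similar
  -> R2 @ bar 5 tick 0 v(0, 3): B2/D4 m3 -> C3/G4 P5 similar
  -> R6 @ bar 5 tick 3 v(0, 2): closes on M3

(0, 0, R5, (0, 2))
(1, 0, R4, (0, 2))
(1, 0, R4, (0, 3))
(2, 0, R2, (0, 3))
(2, 0, R4, (0, 1))
(3, 0, R1, (0, 3))
(3, 0, R2, (0, 1))
(3, 0, R2, (1, 3))
(3, 0, R3, (1, 2))
(3, 0, R4, (0, 2))
(3, 0, R7, (2,))
(3, 1, R3, (1, 2))
(3, 2, R3, (1, 2))
(3, 3, R3, (1, 2))
(4, 0, R1, (1, 3))
(4, 0, R8, (0, 2))
(5, 0, R1, (1, 3))
(5, 0, R2, (0, 1))
(5, 0, R2, (0, 3))
(5, 3, R6, (0, 2))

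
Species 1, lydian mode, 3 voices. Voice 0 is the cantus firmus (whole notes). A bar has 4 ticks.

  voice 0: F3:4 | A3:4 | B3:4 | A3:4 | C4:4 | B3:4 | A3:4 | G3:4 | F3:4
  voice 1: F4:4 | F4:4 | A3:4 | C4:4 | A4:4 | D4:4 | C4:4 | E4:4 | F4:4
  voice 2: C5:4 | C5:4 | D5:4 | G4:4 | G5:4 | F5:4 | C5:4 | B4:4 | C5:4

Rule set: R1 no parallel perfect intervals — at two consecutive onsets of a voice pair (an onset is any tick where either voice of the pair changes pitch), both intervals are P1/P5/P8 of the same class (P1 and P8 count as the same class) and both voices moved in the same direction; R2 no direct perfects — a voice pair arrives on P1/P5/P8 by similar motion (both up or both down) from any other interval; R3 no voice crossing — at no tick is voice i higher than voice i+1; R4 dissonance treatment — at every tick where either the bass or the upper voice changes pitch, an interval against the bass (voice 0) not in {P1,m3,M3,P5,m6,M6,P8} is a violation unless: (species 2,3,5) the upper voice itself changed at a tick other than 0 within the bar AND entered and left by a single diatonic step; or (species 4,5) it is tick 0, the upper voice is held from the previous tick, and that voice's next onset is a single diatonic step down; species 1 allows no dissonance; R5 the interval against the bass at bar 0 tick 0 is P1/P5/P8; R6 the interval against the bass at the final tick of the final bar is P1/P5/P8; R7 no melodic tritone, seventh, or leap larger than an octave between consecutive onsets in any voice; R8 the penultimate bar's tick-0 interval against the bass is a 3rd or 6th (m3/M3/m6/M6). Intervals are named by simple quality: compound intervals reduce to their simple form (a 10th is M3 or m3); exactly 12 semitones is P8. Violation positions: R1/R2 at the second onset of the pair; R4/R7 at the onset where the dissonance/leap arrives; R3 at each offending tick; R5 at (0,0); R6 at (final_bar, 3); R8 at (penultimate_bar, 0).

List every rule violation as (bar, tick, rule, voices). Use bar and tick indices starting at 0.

bar 0: v0=F3 v1=F4 v2=C5 downbeat P5
bar 1: v0=A3 v1=F4 v2=C5 downbeat m3
bar 2: v0=B3 v1=A3 v2=D5 downbeat m3
bar 3: v0=A3 v1=C4 v2=G4 downbeat m7
bar 4: v0=C4 v1=A4 v2=G5 downbeat P5
bar 5: v0=B3 v1=D4 v2=F5 downbeat TT
bar 6: v0=A3 v1=C4 v2=C5 downbeat m3
bar 7: v0=G3 v1=E4 v2=B4 downbeat M3
bar 8: v0=F3 v1=F4 v2=C5 downbeat P5
  -> R3 @ bar 2 tick 0 v(0, 1): B3 above A3
  -> R4 @ bar 2 tick 0 v(0, 1): B3/A3 M2 untreated
  -> R3 @ bar 2 tick 1 v(0, 1): B3 above A3
  -> R3 @ bar 2 tick 2 v(0, 1): B3 above A3
  -> R3 @ bar 2 tick 3 v(0, 1): B3 above A3
  -> R4 @ bar 3 tick 0 v(0, 2): A3/G4 m7 untreated
  -> R2 @ bar 4 tick 0 v(0, 2): A3/G4 m7 -> C4/G5 P5 similar
  -> R4 @ bar 5 tick 0 v(0, 2): B3/F5 TT untreated
  -> R2 @ bar 6 tick 0 v(1, 2): D4/F5 m3 -> C4/C5 P8 similar
  -> R1 @ bar 8 tick 0 v(1, 2): E4/B4 P5 -> F4/C5 P5 similar

(2, 0, R3, (0, 1))
(2, 0, R4, (0, 1))
(2, 1, R3, (0, 1))
(2, 2, R3, (0, 1))
(2, 3, R3, (0, 1))
(3, 0, R4, (0, 2))
(4, 0, R2, (0, 2))
(5, 0, R4, (0, 2))
(6, 0, R2, (1, 2))
(8, 0, R1, (1, 2))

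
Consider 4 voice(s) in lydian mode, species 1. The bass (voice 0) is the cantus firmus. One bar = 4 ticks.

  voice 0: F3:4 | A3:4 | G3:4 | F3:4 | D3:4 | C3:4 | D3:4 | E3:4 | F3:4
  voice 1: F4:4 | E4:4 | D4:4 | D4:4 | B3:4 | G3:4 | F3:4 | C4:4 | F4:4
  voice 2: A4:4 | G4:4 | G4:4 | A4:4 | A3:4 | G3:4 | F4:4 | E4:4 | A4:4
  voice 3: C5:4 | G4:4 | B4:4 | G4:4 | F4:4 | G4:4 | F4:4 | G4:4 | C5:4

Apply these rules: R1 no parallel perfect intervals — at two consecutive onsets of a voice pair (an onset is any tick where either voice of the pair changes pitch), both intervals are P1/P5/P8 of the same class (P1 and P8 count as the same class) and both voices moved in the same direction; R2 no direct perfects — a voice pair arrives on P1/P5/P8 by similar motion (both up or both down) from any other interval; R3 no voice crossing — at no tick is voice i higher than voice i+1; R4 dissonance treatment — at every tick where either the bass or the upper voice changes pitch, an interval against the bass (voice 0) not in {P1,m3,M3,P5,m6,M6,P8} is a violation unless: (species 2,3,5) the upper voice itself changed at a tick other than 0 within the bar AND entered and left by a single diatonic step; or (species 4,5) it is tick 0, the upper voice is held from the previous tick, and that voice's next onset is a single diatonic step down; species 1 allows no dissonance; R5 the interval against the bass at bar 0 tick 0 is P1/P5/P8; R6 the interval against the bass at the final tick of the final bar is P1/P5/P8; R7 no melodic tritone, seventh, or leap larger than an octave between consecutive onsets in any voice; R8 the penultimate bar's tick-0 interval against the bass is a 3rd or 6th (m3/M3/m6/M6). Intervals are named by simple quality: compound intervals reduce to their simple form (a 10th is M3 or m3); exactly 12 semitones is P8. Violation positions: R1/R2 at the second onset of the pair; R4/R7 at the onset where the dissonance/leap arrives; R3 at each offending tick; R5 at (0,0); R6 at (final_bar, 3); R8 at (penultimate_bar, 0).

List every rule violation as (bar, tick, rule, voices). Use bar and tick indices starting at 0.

bar 0: v0=F3 v1=F4 v2=A4 v3=C5 downbeat P5
bar 1: v0=A3 v1=E4 v2=G4 v3=G4 downbeat m7
bar 2: v0=G3 v1=D4 v2=G4 v3=B4 downbeat M3
bar 3: v0=F3 v1=D4 v2=A4 v3=G4 downbeat M2
bar 4: v0=D3 v1=B3 v2=A3 v3=F4 downbeat m3
bar 5: v0=C3 v1=G3 v2=G3 v3=G4 downbeat P5
bar 6: v0=D3 v1=F3 v2=F4 v3=F4 downbeat m3
bar 7: v0=E3 v1=C4 v2=E4 v3=G4 downbeat m3
bar 8: v0=F3 v1=F4 v2=A4 v3=C5 downbeat P5
  -> R5 @ bar 0 tick 0 v(0, 2): opens on M3
  -> R2 @ bar 1 tick 0 v(2, 3): A4/C5 m3 -> G4/G4 P1 similar
  -> R4 @ bar 1 tick 0 v(0, 2): A3/G4 m7 untreated
  -> R4 @ bar 1 tick 0 v(0, 3): A3/G4 m7 untreated
  -> R1 @ bar 2 tick 0 v(0, 1): A3/E4 P5 -> G3/D4 P5 similar
  -> R3 @ bar 3 tick 0 v(2, 3): A4 above G4
  -> R4 @ bar 3 tick 0 v(0, 3): F3/G4 M2 untreated
  -> R3 @ bar 3 tick 1 v(2, 3): A4 above G4
  -> R3 @ bar 3 tick 2 v(2, 3): A4 above G4
  -> R3 @ bar 3 tick 3 v(2, 3): A4 above G4
  -> R2 @ bar 4 tick 0 v(0, 2): F3/A4 M3 -> D3/A3 P5 similar
  -> R3 @ bar 4 tick 0 v(1, 2): B3 above A3
  -> R3 @ bar 4 tick 1 v(1, 2): B3 above A3
  -> R3 @ bar 4 tick 2 v(1, 2): B3 above A3
  -> R3 @ bar 4 tick 3 v(1, 2): B3 above A3
  -> R1 @ bar 5 tick 0 v(0, 2): D3/A3 P5 -> C3/G3 P5 similar
  -> R2 @ bar 5 tick 0 v(0, 1): D3/B3 M6 -> C3/G3 P5 similar
  -> R2 @ bar 5 tick 0 v(1, 2): B3/A3 M2 -> G3/G3 P1 similar
  -> R1 @ bar 6 tick 0 v(1, 3): G3/G4 P8 -> F3/F4 P8 similar
  -> R7 @ bar 6 tick 0 v(2,): G3->F4 leap 10st
  -> R2 @ bar 7 tick 0 v(1, 3): F3/F4 P8 -> C4/G4 P5 similar
  -> R8 @ bar 7 tick 0 v(0, 2): penult P8 not 3rd/6th
  -> R1 @ bar 8 tick 0 v(1, 3): C4/G4 P5 -> F4/C5 P5 similar
  -> R2 @ bar 8 tick 0 v(0, 1): E3/C4 m6 -> F3/F4 P8 similar
  -> R2 @ bar 8 tick 0 v(0, 3): E3/G4 m3 -> F3/C5 P5 similar
  -> R6 @ bar 8 tick 3 v(0, 2): closes on M3

(0, 0, R5, (0, 2))
(1, 0, R2, (2, 3))
(1, 0, R4, (0, 2))
(1, 0, R4, (0, 3))
(2, 0, R1, (0, 1))
(3, 0, R3, (2, 3))
(3, 0, R4, (0, 3))
(3, 1, R3, (2, 3))
(3, 2, R3, (2, 3))
(3, 3, R3, (2, 3))
(4, 0, R2, (0, 2))
(4, 0, R3, (1, 2))
(4, 1, R3, (1, 2))
(4, 2, R3, (1, 2))
(4, 3, R3, (1, 2))
(5, 0, R1, (0, 2))
(5, 0, R2, (0, 1))
(5, 0, R2, (1, 2))
(6, 0, R1, (1, 3))
(6, 0, R7, (2,))
(7, 0, R2, (1, 3))
(7, 0, R8, (0, 2))
(8, 0, R1, (1, 3))
(8, 0, R2, (0, 1))
(8, 0, R2, (0, 3))
(8, 3, R6, (0, 2))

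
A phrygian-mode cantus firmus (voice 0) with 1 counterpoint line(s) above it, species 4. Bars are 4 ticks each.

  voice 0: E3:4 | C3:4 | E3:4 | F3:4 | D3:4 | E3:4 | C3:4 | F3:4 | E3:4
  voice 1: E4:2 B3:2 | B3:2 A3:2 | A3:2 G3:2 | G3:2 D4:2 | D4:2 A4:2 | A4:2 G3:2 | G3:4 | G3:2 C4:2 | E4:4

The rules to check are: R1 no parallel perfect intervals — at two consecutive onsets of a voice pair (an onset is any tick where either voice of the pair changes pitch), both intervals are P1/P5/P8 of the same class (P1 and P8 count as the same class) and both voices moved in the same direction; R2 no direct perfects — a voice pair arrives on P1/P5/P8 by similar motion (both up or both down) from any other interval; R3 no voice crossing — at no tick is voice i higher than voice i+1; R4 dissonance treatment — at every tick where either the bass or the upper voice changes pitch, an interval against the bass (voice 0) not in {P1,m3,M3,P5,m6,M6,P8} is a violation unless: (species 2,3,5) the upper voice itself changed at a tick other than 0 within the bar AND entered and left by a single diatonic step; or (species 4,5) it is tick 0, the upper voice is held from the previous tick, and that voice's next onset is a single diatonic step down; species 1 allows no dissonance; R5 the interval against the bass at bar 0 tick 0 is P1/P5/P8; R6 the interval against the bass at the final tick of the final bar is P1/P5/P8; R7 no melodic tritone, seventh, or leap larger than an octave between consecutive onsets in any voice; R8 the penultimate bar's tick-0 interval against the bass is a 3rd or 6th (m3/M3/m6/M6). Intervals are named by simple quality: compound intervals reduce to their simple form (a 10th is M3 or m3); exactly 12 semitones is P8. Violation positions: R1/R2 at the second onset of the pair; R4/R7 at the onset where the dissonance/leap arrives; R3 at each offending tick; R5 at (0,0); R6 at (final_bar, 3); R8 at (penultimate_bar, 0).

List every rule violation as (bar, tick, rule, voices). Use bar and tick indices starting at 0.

(3, 0, R4, (0, 1))
(5, 0, R4, (0, 1))
(5, 2, R7, (1,))
(7, 0, R4, (0, 1))
(7, 0, R8, (0, 1))

bar 0: v0=E3 v1=E4 downbeat P8
bar 1: v0=C3 v1=B3 downbeat M7
bar 2: v0=E3 v1=A3 downbeat P4
bar 3: v0=F3 v1=G3 downbeat M2
bar 4: v0=D3 v1=D4 downbeat P8
bar 5: v0=E3 v1=A4 downbeat P4
bar 6: v0=C3 v1=G3 downbeat P5
bar 7: v0=F3 v1=G3 downbeat M2
bar 8: v0=E3 v1=E4 downbeat P8
  -> R4 @ bar 3 tick 0 v(0, 1): F3/G3 M2 untreated
  -> R4 @ bar 5 tick 0 v(0, 1): E3/A4 P4 untreated
  -> R7 @ bar 5 tick 2 v(1,): A4->G3 leap 14st
  -> R4 @ bar 7 tick 0 v(0, 1): F3/G3 M2 untreated
  -> R8 @ bar 7 tick 0 v(0, 1): penult M2 not 3rd/6th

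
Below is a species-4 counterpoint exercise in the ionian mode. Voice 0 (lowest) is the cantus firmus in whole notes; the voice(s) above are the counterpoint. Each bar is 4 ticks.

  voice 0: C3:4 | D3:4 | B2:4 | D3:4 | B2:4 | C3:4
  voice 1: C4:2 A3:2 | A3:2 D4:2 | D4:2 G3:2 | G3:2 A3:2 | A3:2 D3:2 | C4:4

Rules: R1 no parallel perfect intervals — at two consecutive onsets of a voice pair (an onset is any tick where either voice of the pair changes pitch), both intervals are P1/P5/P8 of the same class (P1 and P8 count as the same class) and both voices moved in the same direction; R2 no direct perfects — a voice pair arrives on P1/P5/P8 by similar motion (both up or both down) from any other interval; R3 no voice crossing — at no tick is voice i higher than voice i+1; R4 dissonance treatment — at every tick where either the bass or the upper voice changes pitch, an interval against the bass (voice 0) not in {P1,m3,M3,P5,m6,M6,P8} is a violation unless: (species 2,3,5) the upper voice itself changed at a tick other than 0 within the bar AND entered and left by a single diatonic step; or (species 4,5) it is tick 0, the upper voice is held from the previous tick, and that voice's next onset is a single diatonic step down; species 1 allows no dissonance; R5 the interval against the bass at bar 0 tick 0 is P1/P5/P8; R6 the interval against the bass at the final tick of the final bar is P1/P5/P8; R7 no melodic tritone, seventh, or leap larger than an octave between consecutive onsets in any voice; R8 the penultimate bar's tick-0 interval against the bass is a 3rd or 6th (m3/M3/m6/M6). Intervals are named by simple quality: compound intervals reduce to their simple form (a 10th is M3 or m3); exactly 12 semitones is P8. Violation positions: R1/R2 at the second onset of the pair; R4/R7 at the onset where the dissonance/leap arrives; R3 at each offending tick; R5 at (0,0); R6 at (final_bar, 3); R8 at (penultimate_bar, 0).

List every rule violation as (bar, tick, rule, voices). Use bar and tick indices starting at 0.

(3, 0, R4, (0, 1))
(4, 0, R4, (0, 1))
(4, 0, R8, (0, 1))
(5, 0, R2, (0, 1))
(5, 0, R7, (1,))

bar 0: v0=C3 v1=C4 downbeat P8
bar 1: v0=D3 v1=A3 downbeat P5
bar 2: v0=B2 v1=D4 downbeat m3
bar 3: v0=D3 v1=G3 downbeat P4
bar 4: v0=B2 v1=A3 downbeat m7
bar 5: v0=C3 v1=C4 downbeat P8
  -> R4 @ bar 3 tick 0 v(0, 1): D3/G3 P4 untreated
  -> R4 @ bar 4 tick 0 v(0, 1): B2/A3 m7 untreated
  -> R8 @ bar 4 tick 0 v(0, 1): penult m7 not 3rd/6th
  -> R2 @ bar 5 tick 0 v(0, 1): B2/D3 m3 -> C3/C4 P8 similar
  -> R7 @ bar 5 tick 0 v(1,): D3->C4 leap 10st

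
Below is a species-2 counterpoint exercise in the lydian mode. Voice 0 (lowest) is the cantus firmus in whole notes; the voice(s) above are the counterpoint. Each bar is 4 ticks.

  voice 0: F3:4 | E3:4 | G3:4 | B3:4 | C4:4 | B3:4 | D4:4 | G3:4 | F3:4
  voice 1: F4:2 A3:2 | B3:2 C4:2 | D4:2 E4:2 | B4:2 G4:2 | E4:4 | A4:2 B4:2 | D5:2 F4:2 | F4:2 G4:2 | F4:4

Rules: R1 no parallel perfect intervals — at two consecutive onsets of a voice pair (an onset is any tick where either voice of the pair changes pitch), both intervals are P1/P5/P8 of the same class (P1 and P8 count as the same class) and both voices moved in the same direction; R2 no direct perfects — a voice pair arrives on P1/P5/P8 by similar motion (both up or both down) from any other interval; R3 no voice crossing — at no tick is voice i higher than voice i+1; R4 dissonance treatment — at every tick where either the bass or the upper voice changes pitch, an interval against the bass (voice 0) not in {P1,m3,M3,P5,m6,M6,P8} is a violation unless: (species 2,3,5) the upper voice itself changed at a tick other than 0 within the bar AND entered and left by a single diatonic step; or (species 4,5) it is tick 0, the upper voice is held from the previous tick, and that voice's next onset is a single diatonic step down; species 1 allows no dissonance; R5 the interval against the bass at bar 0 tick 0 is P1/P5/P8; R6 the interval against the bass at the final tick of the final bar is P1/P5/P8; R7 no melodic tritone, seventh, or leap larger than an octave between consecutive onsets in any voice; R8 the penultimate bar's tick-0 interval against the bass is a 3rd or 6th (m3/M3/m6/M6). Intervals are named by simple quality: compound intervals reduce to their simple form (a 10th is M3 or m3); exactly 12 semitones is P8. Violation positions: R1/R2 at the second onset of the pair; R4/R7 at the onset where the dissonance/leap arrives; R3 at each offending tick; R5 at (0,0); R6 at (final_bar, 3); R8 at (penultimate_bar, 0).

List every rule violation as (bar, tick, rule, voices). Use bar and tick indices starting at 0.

bar 0: v0=F3 v1=F4 downbeat P8
bar 1: v0=E3 v1=B3 downbeat P5
bar 2: v0=G3 v1=D4 downbeat P5
bar 3: v0=B3 v1=B4 downbeat P8
bar 4: v0=C4 v1=E4 downbeat M3
bar 5: v0=B3 v1=A4 downbeat m7
bar 6: v0=D4 v1=D5 downbeat P8
bar 7: v0=G3 v1=F4 downbeat m7
bar 8: v0=F3 v1=F4 downbeat P8
  -> R2 @ bar 2 tick 0 v(0, 1): E3/C4 m6 -> G3/D4 P5 similar
  -> R2 @ bar 3 tick 0 v(0, 1): G3/E4 M6 -> B3/B4 P8 similar
  -> R4 @ bar 5 tick 0 v(0, 1): B3/A4 m7 untreated
  -> R1 @ bar 6 tick 0 v(0, 1): B3/B4 P8 -> D4/D5 P8 similar
  -> R4 @ bar 7 tick 0 v(0, 1): G3/F4 m7 untreated
  -> R8 @ bar 7 tick 0 v(0, 1): penult m7 not 3rd/6th
  -> R1 @ bar 8 tick 0 v(0, 1): G3/G4 P8 -> F3/F4 P8 similar

(2, 0, R2, (0, 1))
(3, 0, R2, (0, 1))
(5, 0, R4, (0, 1))
(6, 0, R1, (0, 1))
(7, 0, R4, (0, 1))
(7, 0, R8, (0, 1))
(8, 0, R1, (0, 1))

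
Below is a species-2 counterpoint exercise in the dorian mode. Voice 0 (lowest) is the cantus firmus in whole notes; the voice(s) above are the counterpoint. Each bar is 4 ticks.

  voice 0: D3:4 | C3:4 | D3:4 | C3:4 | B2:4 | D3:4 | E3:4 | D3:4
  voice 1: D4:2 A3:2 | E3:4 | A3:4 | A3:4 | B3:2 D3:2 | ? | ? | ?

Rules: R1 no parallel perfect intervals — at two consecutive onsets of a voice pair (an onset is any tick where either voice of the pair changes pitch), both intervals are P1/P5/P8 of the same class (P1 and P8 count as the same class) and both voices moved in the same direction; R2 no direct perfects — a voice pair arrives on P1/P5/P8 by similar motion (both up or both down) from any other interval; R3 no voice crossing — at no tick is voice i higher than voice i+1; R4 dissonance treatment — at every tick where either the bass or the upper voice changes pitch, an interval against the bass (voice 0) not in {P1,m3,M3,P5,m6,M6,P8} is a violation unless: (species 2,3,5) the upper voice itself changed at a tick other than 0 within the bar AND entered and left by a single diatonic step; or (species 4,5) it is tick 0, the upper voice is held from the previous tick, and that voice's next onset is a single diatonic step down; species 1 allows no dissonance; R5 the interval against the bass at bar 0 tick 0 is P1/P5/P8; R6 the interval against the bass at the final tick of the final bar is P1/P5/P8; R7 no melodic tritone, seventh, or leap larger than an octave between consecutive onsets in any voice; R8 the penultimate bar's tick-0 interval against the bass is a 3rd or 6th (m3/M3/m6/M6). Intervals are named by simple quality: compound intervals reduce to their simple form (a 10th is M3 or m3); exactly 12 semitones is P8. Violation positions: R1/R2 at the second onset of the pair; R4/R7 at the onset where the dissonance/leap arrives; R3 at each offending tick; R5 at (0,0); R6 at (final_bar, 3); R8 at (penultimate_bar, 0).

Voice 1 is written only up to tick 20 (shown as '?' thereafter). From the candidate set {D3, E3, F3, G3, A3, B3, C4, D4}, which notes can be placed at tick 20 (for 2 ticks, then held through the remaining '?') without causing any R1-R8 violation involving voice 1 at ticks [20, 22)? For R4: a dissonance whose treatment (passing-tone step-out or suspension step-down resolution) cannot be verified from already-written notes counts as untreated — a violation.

{B3, D3, F3}

D3: legal
E3: violates R4
F3: legal
G3: violates R4
A3: violates R2
B3: legal
C4: violates R4,R7
D4: violates R2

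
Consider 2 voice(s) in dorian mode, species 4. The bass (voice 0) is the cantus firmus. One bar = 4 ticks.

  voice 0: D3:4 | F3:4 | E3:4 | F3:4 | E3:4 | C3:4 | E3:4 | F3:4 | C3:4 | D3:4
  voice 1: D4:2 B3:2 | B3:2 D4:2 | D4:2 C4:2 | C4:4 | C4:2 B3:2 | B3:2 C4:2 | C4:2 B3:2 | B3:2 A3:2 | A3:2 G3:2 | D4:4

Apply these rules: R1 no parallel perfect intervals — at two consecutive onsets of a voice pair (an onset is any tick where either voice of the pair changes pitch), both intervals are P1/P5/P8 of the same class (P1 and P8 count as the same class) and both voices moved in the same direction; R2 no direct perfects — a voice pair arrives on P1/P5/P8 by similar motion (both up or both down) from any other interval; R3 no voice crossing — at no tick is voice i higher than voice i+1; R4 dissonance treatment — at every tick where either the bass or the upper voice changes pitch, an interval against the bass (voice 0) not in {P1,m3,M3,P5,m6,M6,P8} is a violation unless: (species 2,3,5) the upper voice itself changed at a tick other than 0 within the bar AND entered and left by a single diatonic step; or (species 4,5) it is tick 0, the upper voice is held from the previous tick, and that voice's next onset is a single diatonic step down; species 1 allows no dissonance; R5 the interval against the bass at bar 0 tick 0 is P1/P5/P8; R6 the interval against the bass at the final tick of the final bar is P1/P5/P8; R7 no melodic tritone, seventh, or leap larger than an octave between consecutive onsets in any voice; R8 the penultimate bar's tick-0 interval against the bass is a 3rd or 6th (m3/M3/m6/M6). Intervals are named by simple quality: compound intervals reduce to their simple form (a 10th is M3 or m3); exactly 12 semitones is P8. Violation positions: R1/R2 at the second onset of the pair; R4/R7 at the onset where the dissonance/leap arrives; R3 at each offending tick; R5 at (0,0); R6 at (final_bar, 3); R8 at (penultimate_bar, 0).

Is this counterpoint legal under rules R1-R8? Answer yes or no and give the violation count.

No (3 violations)

bar 0: v0=D3 v1=D4 (P8)
bar 1: v0=F3 v1=B3 (TT)
bar 2: v0=E3 v1=D4 (m7)
bar 3: v0=F3 v1=C4 (P5)
bar 4: v0=E3 v1=C4 (m6)
bar 5: v0=C3 v1=B3 (M7)
bar 6: v0=E3 v1=C4 (m6)
bar 7: v0=F3 v1=B3 (TT)
bar 8: v0=C3 v1=A3 (M6)
bar 9: v0=D3 v1=D4 (P8)
  R4 @ bar1.0: F3/B3 TT untreated
  R4 @ bar5.0: C3/B3 M7 untreated
  R2 @ bar9.0: C3/G3 P5 -> D3/D4 P8 similar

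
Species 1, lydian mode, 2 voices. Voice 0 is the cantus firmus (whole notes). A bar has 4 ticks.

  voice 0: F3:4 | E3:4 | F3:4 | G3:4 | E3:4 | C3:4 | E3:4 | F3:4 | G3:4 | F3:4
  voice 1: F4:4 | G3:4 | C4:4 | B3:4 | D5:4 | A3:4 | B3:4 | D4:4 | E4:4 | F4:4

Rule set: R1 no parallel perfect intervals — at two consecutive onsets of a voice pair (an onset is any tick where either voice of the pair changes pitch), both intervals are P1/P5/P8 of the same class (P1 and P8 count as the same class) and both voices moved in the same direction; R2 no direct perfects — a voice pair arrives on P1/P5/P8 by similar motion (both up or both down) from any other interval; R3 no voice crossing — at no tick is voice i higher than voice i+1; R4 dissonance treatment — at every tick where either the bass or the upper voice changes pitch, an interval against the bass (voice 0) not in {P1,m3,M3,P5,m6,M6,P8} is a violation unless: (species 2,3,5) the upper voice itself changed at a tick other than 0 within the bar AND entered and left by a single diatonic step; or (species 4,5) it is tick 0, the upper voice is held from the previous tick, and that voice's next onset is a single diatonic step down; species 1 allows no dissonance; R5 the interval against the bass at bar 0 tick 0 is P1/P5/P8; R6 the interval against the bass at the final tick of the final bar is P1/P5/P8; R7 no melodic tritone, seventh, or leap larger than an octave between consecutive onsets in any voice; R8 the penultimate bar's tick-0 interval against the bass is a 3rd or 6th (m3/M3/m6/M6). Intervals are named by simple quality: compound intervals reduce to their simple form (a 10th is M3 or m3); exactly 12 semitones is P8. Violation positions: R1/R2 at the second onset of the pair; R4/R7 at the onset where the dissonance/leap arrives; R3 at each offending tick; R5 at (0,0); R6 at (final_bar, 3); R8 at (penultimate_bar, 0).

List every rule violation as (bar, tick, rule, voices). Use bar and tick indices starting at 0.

(1, 0, R7, (1,))
(2, 0, R2, (0, 1))
(4, 0, R4, (0, 1))
(4, 0, R7, (1,))
(5, 0, R7, (1,))
(6, 0, R2, (0, 1))

bar 0: v0=F3 v1=F4 downbeat P8
bar 1: v0=E3 v1=G3 downbeat m3
bar 2: v0=F3 v1=C4 downbeat P5
bar 3: v0=G3 v1=B3 downbeat M3
bar 4: v0=E3 v1=D5 downbeat m7
bar 5: v0=C3 v1=A3 downbeat M6
bar 6: v0=E3 v1=B3 downbeat P5
bar 7: v0=F3 v1=D4 downbeat M6
bar 8: v0=G3 v1=E4 downbeat M6
bar 9: v0=F3 v1=F4 downbeat P8
  -> R7 @ bar 1 tick 0 v(1,): F4->G3 leap 10st
  -> R2 @ bar 2 tick 0 v(0, 1): E3/G3 m3 -> F3/C4 P5 similar
  -> R4 @ bar 4 tick 0 v(0, 1): E3/D5 m7 untreated
  -> R7 @ bar 4 tick 0 v(1,): B3->D5 leap 15st
  -> R7 @ bar 5 tick 0 v(1,): D5->A3 leap 17st
  -> R2 @ bar 6 tick 0 v(0, 1): C3/A3 M6 -> E3/B3 P5 similar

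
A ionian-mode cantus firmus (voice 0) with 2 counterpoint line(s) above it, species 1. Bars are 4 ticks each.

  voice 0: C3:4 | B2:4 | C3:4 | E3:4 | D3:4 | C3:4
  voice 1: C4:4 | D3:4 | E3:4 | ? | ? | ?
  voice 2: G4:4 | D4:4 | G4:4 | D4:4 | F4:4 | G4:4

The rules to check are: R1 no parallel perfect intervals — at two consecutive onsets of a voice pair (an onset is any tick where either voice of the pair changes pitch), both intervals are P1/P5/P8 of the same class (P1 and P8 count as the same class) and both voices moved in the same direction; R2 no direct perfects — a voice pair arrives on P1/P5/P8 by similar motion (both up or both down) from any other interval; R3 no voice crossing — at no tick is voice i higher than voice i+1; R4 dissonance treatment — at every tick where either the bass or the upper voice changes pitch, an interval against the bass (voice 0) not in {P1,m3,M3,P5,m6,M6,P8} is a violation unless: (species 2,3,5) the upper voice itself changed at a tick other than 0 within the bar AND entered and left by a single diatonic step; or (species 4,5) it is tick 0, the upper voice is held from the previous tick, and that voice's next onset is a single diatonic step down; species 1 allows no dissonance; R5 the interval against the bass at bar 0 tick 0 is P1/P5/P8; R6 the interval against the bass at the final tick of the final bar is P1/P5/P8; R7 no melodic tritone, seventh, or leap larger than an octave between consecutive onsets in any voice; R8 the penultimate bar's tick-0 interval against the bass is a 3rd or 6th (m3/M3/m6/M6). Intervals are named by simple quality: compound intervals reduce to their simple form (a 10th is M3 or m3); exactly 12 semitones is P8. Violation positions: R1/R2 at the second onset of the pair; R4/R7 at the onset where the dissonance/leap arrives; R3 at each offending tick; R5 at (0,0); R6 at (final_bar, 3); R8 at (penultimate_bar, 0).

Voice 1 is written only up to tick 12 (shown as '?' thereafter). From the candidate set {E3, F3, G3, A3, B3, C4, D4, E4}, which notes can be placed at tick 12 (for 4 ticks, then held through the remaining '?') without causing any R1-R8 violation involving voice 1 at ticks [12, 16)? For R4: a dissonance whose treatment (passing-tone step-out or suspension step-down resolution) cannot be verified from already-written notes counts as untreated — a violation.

{C4, E3, G3}

E3: legal
F3: violates R4
G3: legal
A3: violates R4
B3: violates R2
C4: legal
D4: violates R4,R7
E4: violates R2,R3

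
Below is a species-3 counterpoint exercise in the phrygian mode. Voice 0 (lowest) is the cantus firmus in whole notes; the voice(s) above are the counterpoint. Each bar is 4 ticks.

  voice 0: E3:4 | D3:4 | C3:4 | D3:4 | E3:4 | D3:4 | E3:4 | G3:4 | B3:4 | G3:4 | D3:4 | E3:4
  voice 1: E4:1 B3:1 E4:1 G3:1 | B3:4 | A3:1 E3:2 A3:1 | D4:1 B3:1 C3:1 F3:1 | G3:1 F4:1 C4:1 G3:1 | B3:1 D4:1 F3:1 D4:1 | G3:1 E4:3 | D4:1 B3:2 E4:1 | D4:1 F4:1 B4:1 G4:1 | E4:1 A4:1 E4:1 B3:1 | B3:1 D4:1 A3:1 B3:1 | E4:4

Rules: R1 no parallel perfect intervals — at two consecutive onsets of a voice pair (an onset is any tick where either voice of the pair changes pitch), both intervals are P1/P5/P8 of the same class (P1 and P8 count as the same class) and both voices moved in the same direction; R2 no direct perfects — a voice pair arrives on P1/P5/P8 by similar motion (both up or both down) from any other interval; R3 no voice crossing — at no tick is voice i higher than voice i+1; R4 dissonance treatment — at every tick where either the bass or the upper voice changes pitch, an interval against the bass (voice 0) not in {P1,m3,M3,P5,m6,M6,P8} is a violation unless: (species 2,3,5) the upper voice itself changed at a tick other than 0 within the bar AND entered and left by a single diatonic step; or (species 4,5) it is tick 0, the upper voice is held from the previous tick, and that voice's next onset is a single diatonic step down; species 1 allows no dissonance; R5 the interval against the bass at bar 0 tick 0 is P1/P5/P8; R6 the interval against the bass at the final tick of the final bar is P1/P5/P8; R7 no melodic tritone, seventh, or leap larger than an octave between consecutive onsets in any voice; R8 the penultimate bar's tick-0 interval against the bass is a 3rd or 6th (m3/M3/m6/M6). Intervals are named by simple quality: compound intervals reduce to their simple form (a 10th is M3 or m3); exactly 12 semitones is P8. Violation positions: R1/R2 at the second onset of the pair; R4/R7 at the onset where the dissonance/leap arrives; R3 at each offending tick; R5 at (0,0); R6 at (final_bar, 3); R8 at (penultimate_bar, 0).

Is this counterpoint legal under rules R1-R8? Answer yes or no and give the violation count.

No (10 violations)

bar 0: v0=E3 v1=E4 (P8)
bar 1: v0=D3 v1=B3 (M6)
bar 2: v0=C3 v1=A3 (M6)
bar 3: v0=D3 v1=D4 (P8)
bar 4: v0=E3 v1=G3 (m3)
bar 5: v0=D3 v1=B3 (M6)
bar 6: v0=E3 v1=G3 (m3)
bar 7: v0=G3 v1=D4 (P5)
bar 8: v0=B3 v1=D4 (m3)
bar 9: v0=G3 v1=E4 (M6)
bar 10: v0=D3 v1=B3 (M6)
bar 11: v0=E3 v1=E4 (P8)
  R2 @ bar3.0: C3/A3 M6 -> D3/D4 P8 similar
  R3 @ bar3.2: D3 above C3
  R4 @ bar3.2: D3/C3 M2 untreated
  R7 @ bar3.2: B3->C3 leap 11st
  R4 @ bar4.1: E3/F4 m2 untreated
  R7 @ bar4.1: G3->F4 leap 10st
  R4 @ bar8.1: B3/F4 TT untreated
  R7 @ bar8.2: F4->B4 leap 6st
  R4 @ bar9.1: G3/A4 M2 untreated
  R2 @ bar11.0: D3/B3 M6 -> E3/E4 P8 similar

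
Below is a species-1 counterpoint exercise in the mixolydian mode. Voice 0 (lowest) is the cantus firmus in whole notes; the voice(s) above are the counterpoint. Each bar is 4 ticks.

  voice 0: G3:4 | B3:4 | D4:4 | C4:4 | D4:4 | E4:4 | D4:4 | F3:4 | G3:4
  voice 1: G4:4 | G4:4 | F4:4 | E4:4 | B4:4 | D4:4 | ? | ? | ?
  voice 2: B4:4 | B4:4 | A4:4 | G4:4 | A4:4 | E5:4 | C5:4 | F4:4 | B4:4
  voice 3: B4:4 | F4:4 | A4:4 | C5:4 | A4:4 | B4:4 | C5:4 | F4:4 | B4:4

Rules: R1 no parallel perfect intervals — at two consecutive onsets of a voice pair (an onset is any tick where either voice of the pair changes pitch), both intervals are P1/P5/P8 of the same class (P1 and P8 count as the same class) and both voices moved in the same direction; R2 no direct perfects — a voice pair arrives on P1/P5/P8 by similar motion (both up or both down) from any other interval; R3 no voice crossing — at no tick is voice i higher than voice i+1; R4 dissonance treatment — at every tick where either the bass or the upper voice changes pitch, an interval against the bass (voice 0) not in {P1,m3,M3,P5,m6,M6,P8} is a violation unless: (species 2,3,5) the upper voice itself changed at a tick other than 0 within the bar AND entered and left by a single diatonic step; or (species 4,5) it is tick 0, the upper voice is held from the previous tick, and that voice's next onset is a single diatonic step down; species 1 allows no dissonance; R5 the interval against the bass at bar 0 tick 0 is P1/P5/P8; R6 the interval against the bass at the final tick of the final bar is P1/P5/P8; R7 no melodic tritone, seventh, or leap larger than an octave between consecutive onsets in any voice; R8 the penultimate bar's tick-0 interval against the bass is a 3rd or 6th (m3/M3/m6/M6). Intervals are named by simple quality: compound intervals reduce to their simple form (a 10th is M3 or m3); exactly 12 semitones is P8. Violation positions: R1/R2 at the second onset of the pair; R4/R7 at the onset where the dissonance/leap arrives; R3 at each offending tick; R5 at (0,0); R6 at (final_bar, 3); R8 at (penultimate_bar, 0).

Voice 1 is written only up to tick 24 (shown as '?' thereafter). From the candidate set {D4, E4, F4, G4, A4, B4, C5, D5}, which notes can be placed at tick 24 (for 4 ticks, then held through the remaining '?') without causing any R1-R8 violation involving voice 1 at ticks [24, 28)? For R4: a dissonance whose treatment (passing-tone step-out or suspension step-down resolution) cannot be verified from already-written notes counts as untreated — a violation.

D4: legal
E4: violates R4
F4: violates R2
G4: violates R4
A4: legal
B4: legal
C5: violates R2,R4,R7
D5: violates R3

{A4, B4, D4}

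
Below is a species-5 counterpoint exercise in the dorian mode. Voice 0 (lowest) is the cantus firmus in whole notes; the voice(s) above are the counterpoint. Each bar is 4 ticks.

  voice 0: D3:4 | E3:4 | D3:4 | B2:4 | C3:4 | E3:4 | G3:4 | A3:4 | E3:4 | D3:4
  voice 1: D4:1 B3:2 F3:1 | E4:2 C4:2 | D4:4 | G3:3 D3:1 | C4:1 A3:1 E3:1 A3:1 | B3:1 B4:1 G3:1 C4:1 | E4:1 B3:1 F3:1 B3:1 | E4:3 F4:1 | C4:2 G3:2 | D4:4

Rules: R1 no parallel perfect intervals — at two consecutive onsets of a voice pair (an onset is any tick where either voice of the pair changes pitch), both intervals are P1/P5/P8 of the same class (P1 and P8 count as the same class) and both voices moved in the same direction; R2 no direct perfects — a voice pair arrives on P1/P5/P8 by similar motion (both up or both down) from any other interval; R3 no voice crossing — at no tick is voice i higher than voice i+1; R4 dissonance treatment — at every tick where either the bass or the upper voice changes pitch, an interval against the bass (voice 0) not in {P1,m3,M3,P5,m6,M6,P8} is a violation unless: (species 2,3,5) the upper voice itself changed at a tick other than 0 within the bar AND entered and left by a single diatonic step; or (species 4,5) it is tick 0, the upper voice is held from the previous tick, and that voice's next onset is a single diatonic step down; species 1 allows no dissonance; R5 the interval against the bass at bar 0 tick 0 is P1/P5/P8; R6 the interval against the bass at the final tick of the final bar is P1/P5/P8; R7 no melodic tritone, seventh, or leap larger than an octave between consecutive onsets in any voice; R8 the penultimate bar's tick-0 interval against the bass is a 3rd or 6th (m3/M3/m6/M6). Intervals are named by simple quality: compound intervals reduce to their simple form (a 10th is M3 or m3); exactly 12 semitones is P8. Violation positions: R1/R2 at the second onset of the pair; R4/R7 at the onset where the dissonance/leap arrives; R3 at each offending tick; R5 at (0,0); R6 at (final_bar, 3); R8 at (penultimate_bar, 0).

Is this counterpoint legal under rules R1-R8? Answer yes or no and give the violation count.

bar 0: v0=D3 v1=D4 (P8)
bar 1: v0=E3 v1=E4 (P8)
bar 2: v0=D3 v1=D4 (P8)
bar 3: v0=B2 v1=G3 (m6)
bar 4: v0=C3 v1=C4 (P8)
bar 5: v0=E3 v1=B3 (P5)
bar 6: v0=G3 v1=E4 (M6)
bar 7: v0=A3 v1=E4 (P5)
bar 8: v0=E3 v1=C4 (m6)
bar 9: v0=D3 v1=D4 (P8)
  R7 @ bar0.3: B3->F3 leap 6st
  R2 @ bar1.0: D3/F3 m3 -> E3/E4 P8 similar
  R7 @ bar1.0: F3->E4 leap 11st
  R2 @ bar4.0: B2/D3 m3 -> C3/C4 P8 similar
  R7 @ bar4.0: D3->C4 leap 10st
  R2 @ bar5.0: C3/A3 M6 -> E3/B3 P5 similar
  R7 @ bar5.2: B4->G3 leap 16st
  R3 @ bar6.2: G3 above F3
  R4 @ bar6.2: G3/F3 M2 untreated
  R7 @ bar6.2: B3->F3 leap 6st
  R7 @ bar6.3: F3->B3 leap 6st
  R2 @ bar7.0: G3/B3 M3 -> A3/E4 P5 similar

No (12 violations)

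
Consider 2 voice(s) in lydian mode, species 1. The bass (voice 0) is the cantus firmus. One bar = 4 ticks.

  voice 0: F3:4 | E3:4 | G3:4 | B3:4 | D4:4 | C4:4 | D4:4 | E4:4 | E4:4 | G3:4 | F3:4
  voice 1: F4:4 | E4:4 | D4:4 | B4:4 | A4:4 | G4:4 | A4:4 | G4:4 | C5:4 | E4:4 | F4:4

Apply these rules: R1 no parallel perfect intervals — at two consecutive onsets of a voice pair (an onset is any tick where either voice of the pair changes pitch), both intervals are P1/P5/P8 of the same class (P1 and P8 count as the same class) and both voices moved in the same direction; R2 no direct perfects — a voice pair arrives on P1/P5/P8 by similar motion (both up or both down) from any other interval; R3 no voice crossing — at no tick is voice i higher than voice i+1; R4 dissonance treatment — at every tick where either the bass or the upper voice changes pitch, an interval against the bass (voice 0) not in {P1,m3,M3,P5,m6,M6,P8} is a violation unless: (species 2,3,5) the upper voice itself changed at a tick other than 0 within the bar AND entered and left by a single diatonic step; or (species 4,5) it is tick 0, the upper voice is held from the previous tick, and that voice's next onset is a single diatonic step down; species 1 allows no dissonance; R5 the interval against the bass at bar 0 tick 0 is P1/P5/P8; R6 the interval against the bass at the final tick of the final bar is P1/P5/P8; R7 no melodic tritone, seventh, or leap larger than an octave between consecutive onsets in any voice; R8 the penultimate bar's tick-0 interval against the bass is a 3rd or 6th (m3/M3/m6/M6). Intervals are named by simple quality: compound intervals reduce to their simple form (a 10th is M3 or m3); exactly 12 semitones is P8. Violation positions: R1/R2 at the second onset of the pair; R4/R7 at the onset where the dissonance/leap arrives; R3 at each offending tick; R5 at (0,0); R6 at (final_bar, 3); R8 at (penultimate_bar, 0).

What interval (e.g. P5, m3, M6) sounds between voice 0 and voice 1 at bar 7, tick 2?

voice 0=E4 voice 1=G4 -> m3

m3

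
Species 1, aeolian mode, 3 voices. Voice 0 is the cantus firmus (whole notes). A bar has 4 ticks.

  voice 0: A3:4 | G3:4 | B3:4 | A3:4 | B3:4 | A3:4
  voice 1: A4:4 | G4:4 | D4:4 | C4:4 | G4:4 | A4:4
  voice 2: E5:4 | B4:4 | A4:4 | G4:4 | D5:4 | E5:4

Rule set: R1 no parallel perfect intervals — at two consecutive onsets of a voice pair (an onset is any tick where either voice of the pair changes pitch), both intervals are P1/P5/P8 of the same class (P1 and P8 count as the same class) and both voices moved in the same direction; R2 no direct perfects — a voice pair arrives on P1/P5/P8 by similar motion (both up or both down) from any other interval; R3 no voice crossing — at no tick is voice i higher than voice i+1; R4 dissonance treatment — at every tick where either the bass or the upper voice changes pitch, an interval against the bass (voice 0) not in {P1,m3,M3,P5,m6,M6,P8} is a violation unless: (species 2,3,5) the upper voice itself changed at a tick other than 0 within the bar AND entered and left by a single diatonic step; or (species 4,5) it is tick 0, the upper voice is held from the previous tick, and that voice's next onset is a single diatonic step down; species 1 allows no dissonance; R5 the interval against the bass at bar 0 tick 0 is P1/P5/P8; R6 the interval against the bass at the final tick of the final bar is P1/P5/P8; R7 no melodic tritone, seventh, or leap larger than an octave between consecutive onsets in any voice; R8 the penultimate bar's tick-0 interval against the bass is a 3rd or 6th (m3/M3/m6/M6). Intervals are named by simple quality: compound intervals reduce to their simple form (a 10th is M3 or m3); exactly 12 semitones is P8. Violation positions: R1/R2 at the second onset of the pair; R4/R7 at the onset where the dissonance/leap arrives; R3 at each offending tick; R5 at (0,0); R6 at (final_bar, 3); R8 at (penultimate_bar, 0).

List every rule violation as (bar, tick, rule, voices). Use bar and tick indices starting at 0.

bar 0: v0=A3 v1=A4 v2=E5 downbeat P5
bar 1: v0=G3 v1=G4 v2=B4 downbeat M3
bar 2: v0=B3 v1=D4 v2=A4 downbeat m7
bar 3: v0=A3 v1=C4 v2=G4 downbeat m7
bar 4: v0=B3 v1=G4 v2=D5 downbeat m3
bar 5: v0=A3 v1=A4 v2=E5 downbeat P5
  -> R1 @ bar 1 tick 0 v(0, 1): A3/A4 P8 -> G3/G4 P8 similar
  -> R2 @ bar 2 tick 0 v(1, 2): G4/B4 M3 -> D4/A4 P5 similar
  -> R4 @ bar 2 tick 0 v(0, 2): B3/A4 m7 untreated
  -> R1 @ bar 3 tick 0 v(1, 2): D4/A4 P5 -> C4/G4 P5 similar
  -> R4 @ bar 3 tick 0 v(0, 2): A3/G4 m7 untreated
  -> R1 @ bar 4 tick 0 v(1, 2): C4/G4 P5 -> G4/D5 P5 similar
  -> R1 @ bar 5 tick 0 v(1, 2): G4/D5 P5 -> A4/E5 P5 similar

(1, 0, R1, (0, 1))
(2, 0, R2, (1, 2))
(2, 0, R4, (0, 2))
(3, 0, R1, (1, 2))
(3, 0, R4, (0, 2))
(4, 0, R1, (1, 2))
(5, 0, R1, (1, 2))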